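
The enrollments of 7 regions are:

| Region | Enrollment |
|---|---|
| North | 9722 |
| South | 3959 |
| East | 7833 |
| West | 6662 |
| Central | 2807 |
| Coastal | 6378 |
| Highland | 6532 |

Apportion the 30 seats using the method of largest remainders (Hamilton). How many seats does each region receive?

The standard divisor is 43893/30 ≈ 1463.1.
Standard quotas: North 6.6448, South 2.7059, East 5.3537, West 4.5533, Central 1.9185, Coastal 4.3592, Highland 4.4645.
Lower quotas: North 6, South 2, East 5, West 4, Central 1, Coastal 4, Highland 4 (sum 26, leaving 4 seats).
Remainders in descending order: Central 0.9185, South 0.7059, North 0.6448, West 0.5533, Highland 0.4645, Coastal 0.3592, East 0.3537.
The surplus seats go to Central, South, North, West.

North: 7, South: 3, East: 5, West: 5, Central: 2, Coastal: 4, Highland: 4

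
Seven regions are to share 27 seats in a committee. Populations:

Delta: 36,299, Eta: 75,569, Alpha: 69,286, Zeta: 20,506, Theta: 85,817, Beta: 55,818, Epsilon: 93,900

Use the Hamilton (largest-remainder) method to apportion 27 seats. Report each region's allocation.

Delta=2, Eta=5, Alpha=4, Zeta=1, Theta=5, Beta=4, Epsilon=6

The standard divisor is 437195/27 ≈ 16192.407.
Standard quotas: Delta 2.2417, Eta 4.6669, Alpha 4.2789, Zeta 1.2664, Theta 5.2998, Beta 3.4472, Epsilon 5.7990.
Lower quotas: Delta 2, Eta 4, Alpha 4, Zeta 1, Theta 5, Beta 3, Epsilon 5 (sum 24, leaving 3 seats).
Remainders in descending order: Epsilon 0.7990, Eta 0.6669, Beta 0.4472, Theta 0.2998, Alpha 0.2789, Zeta 0.2664, Delta 0.2417.
Largest remainders: Epsilon, Eta, Beta receive the extra seats.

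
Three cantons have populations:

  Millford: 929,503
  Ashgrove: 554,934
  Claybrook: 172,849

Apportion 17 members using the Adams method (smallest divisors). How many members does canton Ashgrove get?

6

Standard divisor 1657286/17 ≈ 97487.412; standard quotas: Millford 9.535, Ashgrove 5.692, Claybrook 1.773.
Rounding up gives 10, 6, 2 = 18 seats, so the divisor must be adjusted.
With modified divisor 107100: modified quotas Millford 8.679, Ashgrove 5.181, Claybrook 1.614.
Rounding up: Millford 9, Ashgrove 6, Claybrook 2 (total 17).
Ashgrove receives 6.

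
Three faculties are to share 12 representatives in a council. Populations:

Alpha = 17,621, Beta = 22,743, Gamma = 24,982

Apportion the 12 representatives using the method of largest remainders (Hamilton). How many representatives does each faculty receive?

Alpha=3; Beta=4; Gamma=5

The standard divisor is 65346/12 ≈ 5445.5.
Standard quotas: Alpha 3.2359, Beta 4.1765, Gamma 4.5876.
Lower quotas: Alpha 3, Beta 4, Gamma 4 (sum 11, leaving 1 seat).
Remainders in descending order: Gamma 0.5876, Alpha 0.2359, Beta 0.1765.
Largest remainder: Gamma receives the extra seat.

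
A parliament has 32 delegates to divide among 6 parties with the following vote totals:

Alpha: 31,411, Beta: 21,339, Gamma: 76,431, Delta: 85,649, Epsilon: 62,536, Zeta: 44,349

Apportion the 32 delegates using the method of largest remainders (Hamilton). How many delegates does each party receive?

Alpha: 3, Beta: 2, Gamma: 8, Delta: 9, Epsilon: 6, Zeta: 4

Standard divisor: 321715 ÷ 32 ≈ 10053.594.
Standard quotas: Alpha 3.1244, Beta 2.1225, Gamma 7.6024, Delta 8.5192, Epsilon 6.2203, Zeta 4.4113.
Lower quotas: Alpha 3, Beta 2, Gamma 7, Delta 8, Epsilon 6, Zeta 4 (sum 30, leaving 2 seats).
Remainders in descending order: Gamma 0.6024, Delta 0.5192, Zeta 0.4113, Epsilon 0.2203, Alpha 0.1244, Beta 0.1225.
The surplus seats go to Gamma, Delta.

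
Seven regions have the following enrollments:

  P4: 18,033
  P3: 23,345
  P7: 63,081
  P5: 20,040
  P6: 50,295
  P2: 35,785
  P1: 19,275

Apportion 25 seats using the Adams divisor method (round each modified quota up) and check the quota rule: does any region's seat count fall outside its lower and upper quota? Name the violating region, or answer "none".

Standard quotas: P4 1.961, P3 2.539, P7 6.861, P5 2.180, P6 5.470, P2 3.892, P1 2.096.
Adams allocation: P4 2, P3 3, P7 7, P5 2, P6 5, P2 4, P1 2.
Every allocation lies between the lower and upper quota.

none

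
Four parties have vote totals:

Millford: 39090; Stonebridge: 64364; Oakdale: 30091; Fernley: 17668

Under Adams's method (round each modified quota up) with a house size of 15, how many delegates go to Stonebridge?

Standard divisor 151213/15 ≈ 10080.867; standard quotas: Millford 3.878, Stonebridge 6.385, Oakdale 2.985, Fernley 1.753.
Rounding up gives 4, 7, 3, 2 = 16 seats, so the divisor must be adjusted.
With modified divisor 11800: modified quotas Millford 3.313, Stonebridge 5.455, Oakdale 2.550, Fernley 1.497.
Rounding up: Millford 4, Stonebridge 6, Oakdale 3, Fernley 2 (total 15).
Stonebridge receives 6.

6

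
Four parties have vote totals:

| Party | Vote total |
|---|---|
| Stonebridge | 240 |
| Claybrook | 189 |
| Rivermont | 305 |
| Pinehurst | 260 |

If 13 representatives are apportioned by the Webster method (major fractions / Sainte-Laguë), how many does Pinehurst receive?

3

Standard divisor 994/13 ≈ 76.462; standard quotas: Stonebridge 3.139, Claybrook 2.472, Rivermont 3.989, Pinehurst 3.400.
Rounding to the nearest integer gives 3, 2, 4, 3 = 12 seats, so the divisor must be adjusted.
With modified divisor 75: modified quotas Stonebridge 3.200, Claybrook 2.520, Rivermont 4.067, Pinehurst 3.467.
Rounding to the nearest integer: Stonebridge 3, Claybrook 3, Rivermont 4, Pinehurst 3 (total 13).
Pinehurst receives 3.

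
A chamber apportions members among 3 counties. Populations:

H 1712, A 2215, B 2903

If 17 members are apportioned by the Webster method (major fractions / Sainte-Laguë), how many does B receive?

7

Standard divisor 6830/17 ≈ 401.765; standard quotas: H 4.261, A 5.513, B 7.226.
Rounding to the nearest integer gives H 4, A 6, B 7 — total 17, matching the house size, so no adjustment is needed.
B receives 7.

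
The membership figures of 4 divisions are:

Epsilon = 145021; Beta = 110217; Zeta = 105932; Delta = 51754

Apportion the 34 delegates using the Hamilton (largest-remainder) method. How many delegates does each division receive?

Epsilon=12; Beta=9; Zeta=9; Delta=4

The standard divisor is 412924/34 ≈ 12144.824.
Standard quotas: Epsilon 11.9410, Beta 9.0752, Zeta 8.7224, Delta 4.2614.
Lower quotas: Epsilon 11, Beta 9, Zeta 8, Delta 4 (sum 32, leaving 2 seats).
Remainders in descending order: Epsilon 0.9410, Zeta 0.7224, Delta 0.2614, Beta 0.0752.
Largest remainders: Epsilon, Zeta receive the extra seats.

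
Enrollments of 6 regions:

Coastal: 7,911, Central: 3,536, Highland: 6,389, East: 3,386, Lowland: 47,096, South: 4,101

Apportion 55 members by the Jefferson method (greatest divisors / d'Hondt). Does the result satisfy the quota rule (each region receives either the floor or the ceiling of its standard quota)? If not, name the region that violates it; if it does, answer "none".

Lowland

Standard quotas: Coastal 6.008, Central 2.685, Highland 4.852, East 2.572, Lowland 35.768, South 3.115.
Jefferson allocation: Coastal 6, Central 2, Highland 5, East 2, Lowland 37, South 3.
Lowland has quota 35.768 (lower 35, upper 36) but receives 37 — outside the quota interval.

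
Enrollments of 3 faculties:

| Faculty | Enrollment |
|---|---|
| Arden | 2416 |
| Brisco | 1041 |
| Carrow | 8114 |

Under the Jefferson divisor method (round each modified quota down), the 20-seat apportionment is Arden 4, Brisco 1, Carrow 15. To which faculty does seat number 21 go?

Brisco

Priority for the next seat is population ÷ (current seats + 1).
Priorities: Arden 483.200, Brisco 520.500, Carrow 507.125.
Highest priority: Brisco.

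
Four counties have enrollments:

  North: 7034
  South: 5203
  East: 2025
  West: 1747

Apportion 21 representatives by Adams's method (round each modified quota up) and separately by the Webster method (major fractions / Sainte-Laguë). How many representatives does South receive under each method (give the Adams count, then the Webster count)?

Adams: North 9, South 6, East 3, West 3.
Webster: North 9, South 7, East 3, West 2.
South gets 6 under Adams and 7 under Webster.

6 and 7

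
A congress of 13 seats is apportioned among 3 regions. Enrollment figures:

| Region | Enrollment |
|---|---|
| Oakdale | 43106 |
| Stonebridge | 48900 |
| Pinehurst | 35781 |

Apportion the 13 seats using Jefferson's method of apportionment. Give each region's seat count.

Oakdale 4; Stonebridge 5; Pinehurst 4

Standard divisor 127787/13 ≈ 9829.769; standard quotas: Oakdale 4.385, Stonebridge 4.975, Pinehurst 3.640.
Rounding down gives 4, 4, 3 = 11 seats, so the divisor must be adjusted.
With modified divisor 8800: modified quotas Oakdale 4.898, Stonebridge 5.557, Pinehurst 4.066.
Rounding down: Oakdale 4, Stonebridge 5, Pinehurst 4 (total 13).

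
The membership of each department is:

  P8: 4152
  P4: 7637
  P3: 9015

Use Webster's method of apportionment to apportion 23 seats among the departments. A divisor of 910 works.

P8=5; P4=8; P3=10

With modified divisor 910: modified quotas P8 4.563, P4 8.392, P3 9.907.
Rounding to the nearest integer: P8 5, P4 8, P3 10 (total 23).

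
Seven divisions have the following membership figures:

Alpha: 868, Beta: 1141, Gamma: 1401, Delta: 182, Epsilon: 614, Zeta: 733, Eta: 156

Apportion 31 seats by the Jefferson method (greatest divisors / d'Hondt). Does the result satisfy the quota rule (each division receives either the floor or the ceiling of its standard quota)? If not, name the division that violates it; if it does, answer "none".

Standard quotas: Alpha 5.281, Beta 6.942, Gamma 8.524, Delta 1.107, Epsilon 3.736, Zeta 4.460, Eta 0.949.
Jefferson allocation: Alpha 5, Beta 7, Gamma 9, Delta 1, Epsilon 4, Zeta 4, Eta 1.
Every allocation lies between the lower and upper quota.

none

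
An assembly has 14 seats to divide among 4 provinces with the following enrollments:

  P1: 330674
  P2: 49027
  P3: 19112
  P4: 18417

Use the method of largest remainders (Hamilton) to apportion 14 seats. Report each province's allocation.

Total 417230; standard divisor 417230/14 ≈ 29802.143.
Standard quotas: P1 11.0956, P2 1.6451, P3 0.6413, P4 0.6180.
Lower quotas: P1 11, P2 1, P3 0, P4 0 (sum 12, leaving 2 seats).
Remainders in descending order: P2 0.6451, P3 0.6413, P4 0.6180, P1 0.0956.
The surplus seats go to P2, P3.

P1=11; P2=2; P3=1; P4=0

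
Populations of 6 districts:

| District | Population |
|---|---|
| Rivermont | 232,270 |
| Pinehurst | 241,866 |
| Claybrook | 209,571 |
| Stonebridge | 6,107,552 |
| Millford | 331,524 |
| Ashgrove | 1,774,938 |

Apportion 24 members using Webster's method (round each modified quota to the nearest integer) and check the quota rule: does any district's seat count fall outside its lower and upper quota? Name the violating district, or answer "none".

Standard quotas: Rivermont 0.627, Pinehurst 0.652, Claybrook 0.565, Stonebridge 16.474, Millford 0.894, Ashgrove 4.788.
Webster allocation: Rivermont 1, Pinehurst 1, Claybrook 1, Stonebridge 15, Millford 1, Ashgrove 5.
Stonebridge has quota 16.474 (lower 16, upper 17) but receives 15 — outside the quota interval.

Stonebridge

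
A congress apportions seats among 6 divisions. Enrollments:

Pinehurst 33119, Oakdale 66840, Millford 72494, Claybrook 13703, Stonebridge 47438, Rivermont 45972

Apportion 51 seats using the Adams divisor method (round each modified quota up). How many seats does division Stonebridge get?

9

Standard divisor 279566/51 ≈ 5481.686; standard quotas: Pinehurst 6.042, Oakdale 12.193, Millford 13.225, Claybrook 2.500, Stonebridge 8.654, Rivermont 8.386.
Rounding up gives 7, 13, 14, 3, 9, 9 = 55 seats, so the divisor must be adjusted.
With modified divisor 5800: modified quotas Pinehurst 5.710, Oakdale 11.524, Millford 12.499, Claybrook 2.363, Stonebridge 8.179, Rivermont 7.926.
Rounding up: Pinehurst 6, Oakdale 12, Millford 13, Claybrook 3, Stonebridge 9, Rivermont 8 (total 51).
Stonebridge receives 9.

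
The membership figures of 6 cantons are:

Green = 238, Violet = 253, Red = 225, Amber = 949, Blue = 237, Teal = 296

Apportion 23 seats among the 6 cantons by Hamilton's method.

Green 3, Violet 3, Red 2, Amber 10, Blue 2, Teal 3

The standard divisor is 2198/23 ≈ 95.565.
Standard quotas: Green 2.490, Violet 2.647, Red 2.354, Amber 9.930, Blue 2.480, Teal 3.097.
Lower quotas: Green 2, Violet 2, Red 2, Amber 9, Blue 2, Teal 3 (sum 20, leaving 3 seats).
Remainders in descending order: Amber 0.930, Violet 0.647, Green 0.490, Blue 0.480, Red 0.354, Teal 0.097.
The surplus seats go to Amber, Violet, Green.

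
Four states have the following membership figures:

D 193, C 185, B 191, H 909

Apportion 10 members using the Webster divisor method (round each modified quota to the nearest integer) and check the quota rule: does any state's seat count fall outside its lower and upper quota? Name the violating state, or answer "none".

none

Standard quotas: D 1.306, C 1.252, B 1.292, H 6.150.
Webster allocation: D 1, C 1, B 1, H 7.
Every allocation lies between the lower and upper quota.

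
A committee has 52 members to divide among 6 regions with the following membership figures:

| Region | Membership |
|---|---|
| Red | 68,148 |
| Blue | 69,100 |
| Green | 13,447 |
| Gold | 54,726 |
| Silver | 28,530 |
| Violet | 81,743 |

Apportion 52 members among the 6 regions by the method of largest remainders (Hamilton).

Total 315694; standard divisor 315694/52 ≈ 6071.038.
Standard quotas: Red 11.2251, Blue 11.3819, Green 2.2149, Gold 9.0143, Silver 4.6994, Violet 13.4644.
Lower quotas: Red 11, Blue 11, Green 2, Gold 9, Silver 4, Violet 13 (sum 50, leaving 2 seats).
Remainders in descending order: Silver 0.6994, Violet 0.4644, Blue 0.3819, Red 0.2251, Green 0.2149, Gold 0.0143.
The surplus seats go to Silver, Violet.

Red=11, Blue=11, Green=2, Gold=9, Silver=5, Violet=14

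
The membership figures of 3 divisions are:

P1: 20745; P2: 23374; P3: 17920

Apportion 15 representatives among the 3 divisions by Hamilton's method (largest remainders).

Total 62039; standard divisor 62039/15 ≈ 4135.933.
Standard quotas: P1 5.0158, P2 5.6514, P3 4.3328.
Lower quotas: P1 5, P2 5, P3 4 (sum 14, leaving 1 seat).
Remainders in descending order: P2 0.6514, P3 0.3328, P1 0.0158.
The surplus seat goes to P2.

P1: 5; P2: 6; P3: 4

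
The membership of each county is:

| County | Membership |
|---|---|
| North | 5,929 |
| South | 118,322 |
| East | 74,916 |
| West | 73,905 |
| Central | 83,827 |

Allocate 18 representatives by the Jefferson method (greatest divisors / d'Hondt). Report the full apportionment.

Standard divisor 356899/18 ≈ 19827.722; standard quotas: North 0.299, South 5.968, East 3.778, West 3.727, Central 4.228.
Rounding down gives 0, 5, 3, 3, 4 = 15 seats, so the divisor must be adjusted.
With modified divisor 17700: modified quotas North 0.335, South 6.685, East 4.233, West 4.175, Central 4.736.
Rounding down: North 0, South 6, East 4, West 4, Central 4 (total 18).

North 0, South 6, East 4, West 4, Central 4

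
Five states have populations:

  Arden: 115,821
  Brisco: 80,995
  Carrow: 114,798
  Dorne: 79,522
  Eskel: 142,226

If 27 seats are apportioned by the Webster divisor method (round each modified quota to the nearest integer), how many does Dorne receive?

Standard divisor 533362/27 ≈ 19754.148; standard quotas: Arden 5.863, Brisco 4.100, Carrow 5.811, Dorne 4.026, Eskel 7.200.
Rounding to the nearest integer gives Arden 6, Brisco 4, Carrow 6, Dorne 4, Eskel 7 — total 27, matching the house size, so no adjustment is needed.
Dorne receives 4.

4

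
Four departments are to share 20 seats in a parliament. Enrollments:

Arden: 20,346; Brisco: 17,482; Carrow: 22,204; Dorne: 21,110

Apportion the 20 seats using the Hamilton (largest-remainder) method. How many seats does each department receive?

Total 81142; standard divisor 81142/20 ≈ 4057.1.
Standard quotas: Arden 5.0149, Brisco 4.3090, Carrow 5.4729, Dorne 5.2032.
Lower quotas: Arden 5, Brisco 4, Carrow 5, Dorne 5 (sum 19, leaving 1 seat).
Remainders in descending order: Carrow 0.4729, Brisco 0.3090, Dorne 0.2032, Arden 0.0149.
The surplus seat goes to Carrow.

Arden: 5, Brisco: 4, Carrow: 6, Dorne: 5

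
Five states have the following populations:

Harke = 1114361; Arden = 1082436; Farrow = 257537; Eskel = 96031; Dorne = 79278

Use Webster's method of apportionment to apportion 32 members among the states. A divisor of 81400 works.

With modified divisor 81400: modified quotas Harke 13.690, Arden 13.298, Farrow 3.164, Eskel 1.180, Dorne 0.974.
Rounding to the nearest integer: Harke 14, Arden 13, Farrow 3, Eskel 1, Dorne 1 (total 32).

Harke: 14, Arden: 13, Farrow: 3, Eskel: 1, Dorne: 1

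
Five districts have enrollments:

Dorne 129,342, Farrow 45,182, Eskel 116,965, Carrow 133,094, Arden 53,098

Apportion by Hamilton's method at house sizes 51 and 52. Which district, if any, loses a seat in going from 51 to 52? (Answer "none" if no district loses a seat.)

none

At 51 seats: Dorne 14, Farrow 5, Eskel 12, Carrow 14, Arden 6.
At 52 seats: Dorne 14, Farrow 5, Eskel 13, Carrow 14, Arden 6.
No district's allocation decreased.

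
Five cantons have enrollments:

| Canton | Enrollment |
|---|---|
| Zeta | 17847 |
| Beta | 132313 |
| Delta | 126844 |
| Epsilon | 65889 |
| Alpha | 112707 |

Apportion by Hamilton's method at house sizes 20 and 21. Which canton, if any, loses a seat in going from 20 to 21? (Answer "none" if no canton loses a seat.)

At 20 seats: Zeta 1, Beta 6, Delta 5, Epsilon 3, Alpha 5.
At 21 seats: Zeta 1, Beta 6, Delta 6, Epsilon 3, Alpha 5.
No canton's allocation decreased.

none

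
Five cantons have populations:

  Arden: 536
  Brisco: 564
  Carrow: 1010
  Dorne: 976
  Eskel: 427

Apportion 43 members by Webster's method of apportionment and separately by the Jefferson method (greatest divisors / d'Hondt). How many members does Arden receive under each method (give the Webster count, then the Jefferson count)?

Webster: Arden 7, Brisco 7, Carrow 12, Dorne 12, Eskel 5.
Jefferson: Arden 6, Brisco 7, Carrow 13, Dorne 12, Eskel 5.
Arden gets 7 under Webster and 6 under Jefferson.

7 and 6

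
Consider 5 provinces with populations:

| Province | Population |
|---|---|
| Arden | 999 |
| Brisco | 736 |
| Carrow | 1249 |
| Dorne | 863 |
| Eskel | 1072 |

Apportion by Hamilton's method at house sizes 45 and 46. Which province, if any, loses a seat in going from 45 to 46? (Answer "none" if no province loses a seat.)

none

At 45 seats: Arden 9, Brisco 7, Carrow 11, Dorne 8, Eskel 10.
At 46 seats: Arden 9, Brisco 7, Carrow 12, Dorne 8, Eskel 10.
No province's allocation decreased.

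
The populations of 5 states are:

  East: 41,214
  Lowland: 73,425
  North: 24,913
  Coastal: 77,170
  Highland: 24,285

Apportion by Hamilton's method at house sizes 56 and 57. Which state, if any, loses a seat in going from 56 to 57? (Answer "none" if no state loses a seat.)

none

At 56 seats: East 9, Lowland 17, North 6, Coastal 18, Highland 6.
At 57 seats: East 10, Lowland 17, North 6, Coastal 18, Highland 6.
No state's allocation decreased.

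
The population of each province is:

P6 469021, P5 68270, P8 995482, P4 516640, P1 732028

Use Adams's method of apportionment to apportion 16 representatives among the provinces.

Standard divisor 2781441/16 ≈ 173840.062; standard quotas: P6 2.698, P5 0.393, P8 5.726, P4 2.972, P1 4.211.
Rounding up gives 3, 1, 6, 3, 5 = 18 seats, so the divisor must be adjusted.
With modified divisor 216800: modified quotas P6 2.163, P5 0.315, P8 4.592, P4 2.383, P1 3.377.
Rounding up: P6 3, P5 1, P8 5, P4 3, P1 4 (total 16).

P6: 3; P5: 1; P8: 5; P4: 3; P1: 4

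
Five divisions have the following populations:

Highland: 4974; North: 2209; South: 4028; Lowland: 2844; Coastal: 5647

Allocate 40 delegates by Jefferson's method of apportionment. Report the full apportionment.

Highland=10; North=4; South=8; Lowland=6; Coastal=12

Standard divisor 19702/40 ≈ 492.55; standard quotas: Highland 10.098, North 4.485, South 8.178, Lowland 5.774, Coastal 11.465.
Rounding down gives 10, 4, 8, 5, 11 = 38 seats, so the divisor must be adjusted.
With modified divisor 460: modified quotas Highland 10.813, North 4.802, South 8.757, Lowland 6.183, Coastal 12.276.
Rounding down: Highland 10, North 4, South 8, Lowland 6, Coastal 12 (total 40).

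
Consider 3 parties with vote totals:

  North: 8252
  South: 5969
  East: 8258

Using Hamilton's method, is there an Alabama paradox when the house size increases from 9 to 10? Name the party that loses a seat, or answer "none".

At 9 seats: North 3, South 3, East 3.
At 10 seats: North 4, South 2, East 4.
South drops from 3 to 2.

South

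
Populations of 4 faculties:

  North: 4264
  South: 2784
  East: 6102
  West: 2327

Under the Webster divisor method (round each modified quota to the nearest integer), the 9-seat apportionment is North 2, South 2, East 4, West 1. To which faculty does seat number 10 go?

Priority for the next seat is population ÷ (current seats + 0.5).
Priorities: North 1705.600, South 1113.600, East 1356.000, West 1551.333.
Highest priority: North.

North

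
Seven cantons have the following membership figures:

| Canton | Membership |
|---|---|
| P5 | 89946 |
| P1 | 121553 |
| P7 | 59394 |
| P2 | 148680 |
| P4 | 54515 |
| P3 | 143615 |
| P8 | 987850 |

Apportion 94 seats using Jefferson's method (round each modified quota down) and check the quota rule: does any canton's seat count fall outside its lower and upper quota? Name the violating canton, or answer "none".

Standard quotas: P5 5.266, P1 7.117, P7 3.477, P2 8.705, P4 3.192, P3 8.408, P8 57.835.
Jefferson allocation: P5 5, P1 7, P7 3, P2 9, P4 3, P3 8, P8 59.
P8 has quota 57.835 (lower 57, upper 58) but receives 59 — outside the quota interval.

P8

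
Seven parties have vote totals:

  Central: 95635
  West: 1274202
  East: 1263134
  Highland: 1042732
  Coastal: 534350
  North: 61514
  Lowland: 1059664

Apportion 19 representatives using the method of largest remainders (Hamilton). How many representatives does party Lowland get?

The standard divisor is 5331231/19 ≈ 280591.105.
Standard quotas: Central 0.3408, West 4.5411, East 4.5017, Highland 3.7162, Coastal 1.9044, North 0.2192, Lowland 3.7765.
Lower quotas: Central 0, West 4, East 4, Highland 3, Coastal 1, North 0, Lowland 3 (sum 15, leaving 4 seats).
Remainders in descending order: Coastal 0.9044, Lowland 0.7765, Highland 0.7162, West 0.5411, East 0.5017, Central 0.3408, North 0.2192.
The surplus seats go to Coastal, Lowland, Highland, West.
Lowland receives 4.

4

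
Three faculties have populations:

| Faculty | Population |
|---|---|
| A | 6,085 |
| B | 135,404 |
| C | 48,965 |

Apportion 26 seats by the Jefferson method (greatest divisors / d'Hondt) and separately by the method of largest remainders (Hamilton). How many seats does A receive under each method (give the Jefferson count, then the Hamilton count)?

Jefferson: A 0, B 19, C 7.
Hamilton: A 1, B 18, C 7.
A gets 0 under Jefferson and 1 under Hamilton.

0 and 1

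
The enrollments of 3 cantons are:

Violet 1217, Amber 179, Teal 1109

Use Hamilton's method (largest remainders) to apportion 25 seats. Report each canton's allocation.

Violet: 12, Amber: 2, Teal: 11

The standard divisor is 2505/25 ≈ 100.2.
Standard quotas: Violet 12.146, Amber 1.786, Teal 11.068.
Lower quotas: Violet 12, Amber 1, Teal 11 (sum 24, leaving 1 seat).
Remainders in descending order: Amber 0.786, Violet 0.146, Teal 0.068.
Largest remainder: Amber receives the extra seat.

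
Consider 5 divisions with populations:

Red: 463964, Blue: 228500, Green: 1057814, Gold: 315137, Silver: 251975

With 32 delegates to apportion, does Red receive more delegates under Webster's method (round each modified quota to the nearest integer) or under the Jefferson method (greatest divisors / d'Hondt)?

Webster: Red 6, Blue 3, Green 15, Gold 4, Silver 4.
Jefferson: Red 7, Blue 3, Green 15, Gold 4, Silver 3.
Red gets 6 under Webster and 7 under Jefferson.

Jefferson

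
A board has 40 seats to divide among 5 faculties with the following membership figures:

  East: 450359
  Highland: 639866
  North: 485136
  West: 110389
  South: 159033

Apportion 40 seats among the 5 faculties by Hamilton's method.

East: 10, Highland: 14, North: 11, West: 2, South: 3

Standard divisor: 1844783 ÷ 40 ≈ 46119.575.
Standard quotas: East 9.7650, Highland 13.8741, North 10.5191, West 2.3935, South 3.4483.
Lower quotas: East 9, Highland 13, North 10, West 2, South 3 (sum 37, leaving 3 seats).
Remainders in descending order: Highland 0.8741, East 0.7650, North 0.5191, South 0.4483, West 0.3935.
Largest remainders: Highland, East, North receive the extra seats.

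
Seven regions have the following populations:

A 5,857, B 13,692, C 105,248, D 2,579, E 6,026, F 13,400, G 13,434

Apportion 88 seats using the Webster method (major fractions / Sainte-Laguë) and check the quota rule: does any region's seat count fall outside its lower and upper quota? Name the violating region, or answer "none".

Standard quotas: A 3.217, B 7.520, C 57.801, D 1.416, E 3.309, F 7.359, G 7.378.
Webster allocation: A 3, B 8, C 59, D 1, E 3, F 7, G 7.
C has quota 57.801 (lower 57, upper 58) but receives 59 — outside the quota interval.

C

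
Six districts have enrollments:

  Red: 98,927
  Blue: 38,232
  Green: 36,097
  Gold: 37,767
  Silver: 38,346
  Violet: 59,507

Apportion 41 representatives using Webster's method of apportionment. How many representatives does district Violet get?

Standard divisor 308876/41 ≈ 7533.561; standard quotas: Red 13.132, Blue 5.075, Green 4.791, Gold 5.013, Silver 5.090, Violet 7.899.
Rounding to the nearest integer gives Red 13, Blue 5, Green 5, Gold 5, Silver 5, Violet 8 — total 41, matching the house size, so no adjustment is needed.
Violet receives 8.

8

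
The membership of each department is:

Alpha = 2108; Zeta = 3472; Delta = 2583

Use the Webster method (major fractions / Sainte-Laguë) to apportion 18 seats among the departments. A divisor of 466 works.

With modified divisor 466: modified quotas Alpha 4.524, Zeta 7.451, Delta 5.543.
Rounding to the nearest integer: Alpha 5, Zeta 7, Delta 6 (total 18).

Alpha=5; Zeta=7; Delta=6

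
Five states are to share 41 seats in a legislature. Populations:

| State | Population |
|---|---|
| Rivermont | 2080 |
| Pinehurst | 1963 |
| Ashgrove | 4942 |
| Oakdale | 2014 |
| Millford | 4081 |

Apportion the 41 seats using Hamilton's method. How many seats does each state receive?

Rivermont=6; Pinehurst=5; Ashgrove=13; Oakdale=6; Millford=11

Total 15080; standard divisor 15080/41 ≈ 367.805.
Standard quotas: Rivermont 5.655, Pinehurst 5.337, Ashgrove 13.436, Oakdale 5.476, Millford 11.096.
Lower quotas: Rivermont 5, Pinehurst 5, Ashgrove 13, Oakdale 5, Millford 11 (sum 39, leaving 2 seats).
Remainders in descending order: Rivermont 0.655, Oakdale 0.476, Ashgrove 0.436, Pinehurst 0.337, Millford 0.096.
The surplus seats go to Rivermont, Oakdale.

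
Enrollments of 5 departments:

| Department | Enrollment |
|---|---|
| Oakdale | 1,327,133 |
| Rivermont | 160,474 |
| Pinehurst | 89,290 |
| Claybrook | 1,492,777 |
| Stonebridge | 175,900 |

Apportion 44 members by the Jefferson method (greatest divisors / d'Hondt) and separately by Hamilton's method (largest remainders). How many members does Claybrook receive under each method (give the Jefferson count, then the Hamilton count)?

Jefferson: Oakdale 18, Rivermont 2, Pinehurst 1, Claybrook 21, Stonebridge 2.
Hamilton: Oakdale 18, Rivermont 2, Pinehurst 1, Claybrook 20, Stonebridge 3.
Claybrook gets 21 under Jefferson and 20 under Hamilton.

21 and 20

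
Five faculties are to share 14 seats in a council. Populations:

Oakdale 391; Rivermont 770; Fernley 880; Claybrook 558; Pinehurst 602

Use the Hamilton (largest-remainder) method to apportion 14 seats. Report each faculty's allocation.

Standard divisor: 3201 ÷ 14 ≈ 228.643.
Standard quotas: Oakdale 1.710, Rivermont 3.368, Fernley 3.849, Claybrook 2.440, Pinehurst 2.633.
Lower quotas: Oakdale 1, Rivermont 3, Fernley 3, Claybrook 2, Pinehurst 2 (sum 11, leaving 3 seats).
Remainders in descending order: Fernley 0.849, Oakdale 0.710, Pinehurst 0.633, Claybrook 0.440, Rivermont 0.368.
The surplus seats go to Fernley, Oakdale, Pinehurst.

Oakdale 2; Rivermont 3; Fernley 4; Claybrook 2; Pinehurst 3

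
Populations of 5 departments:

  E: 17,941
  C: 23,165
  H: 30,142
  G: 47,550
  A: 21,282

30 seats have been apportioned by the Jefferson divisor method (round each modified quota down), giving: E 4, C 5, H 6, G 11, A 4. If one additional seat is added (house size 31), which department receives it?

H

Priority for the next seat is population ÷ (current seats + 1).
Priorities: E 3588.200, C 3860.833, H 4306.000, G 3962.500, A 4256.400.
Highest priority: H.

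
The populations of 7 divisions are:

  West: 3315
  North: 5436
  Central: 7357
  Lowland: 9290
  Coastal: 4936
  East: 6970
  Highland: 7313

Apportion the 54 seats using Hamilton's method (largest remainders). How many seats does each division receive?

The standard divisor is 44617/54 ≈ 826.241.
Standard quotas: West 4.0121, North 6.5792, Central 8.9042, Lowland 11.2437, Coastal 5.9740, East 8.4358, Highland 8.8509.
Lower quotas: West 4, North 6, Central 8, Lowland 11, Coastal 5, East 8, Highland 8 (sum 50, leaving 4 seats).
Remainders in descending order: Coastal 0.9740, Central 0.9042, Highland 0.8509, North 0.5792, East 0.4358, Lowland 0.2437, West 0.0121.
Largest remainders: Coastal, Central, Highland, North receive the extra seats.

West: 4, North: 7, Central: 9, Lowland: 11, Coastal: 6, East: 8, Highland: 9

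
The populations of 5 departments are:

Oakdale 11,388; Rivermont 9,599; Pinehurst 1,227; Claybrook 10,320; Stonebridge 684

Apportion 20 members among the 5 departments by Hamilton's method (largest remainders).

Oakdale 7, Rivermont 6, Pinehurst 1, Claybrook 6, Stonebridge 0

The standard divisor is 33218/20 ≈ 1660.9.
Standard quotas: Oakdale 6.8565, Rivermont 5.7794, Pinehurst 0.7388, Claybrook 6.2135, Stonebridge 0.4118.
Lower quotas: Oakdale 6, Rivermont 5, Pinehurst 0, Claybrook 6, Stonebridge 0 (sum 17, leaving 3 seats).
Remainders in descending order: Oakdale 0.8565, Rivermont 0.7794, Pinehurst 0.7388, Stonebridge 0.4118, Claybrook 0.2135.
Largest remainders: Oakdale, Rivermont, Pinehurst receive the extra seats.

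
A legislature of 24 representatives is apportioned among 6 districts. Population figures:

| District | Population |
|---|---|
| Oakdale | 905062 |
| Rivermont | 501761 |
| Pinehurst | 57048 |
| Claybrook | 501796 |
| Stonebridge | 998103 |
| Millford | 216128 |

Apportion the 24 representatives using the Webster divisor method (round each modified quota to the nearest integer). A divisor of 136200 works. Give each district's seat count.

With modified divisor 136200: modified quotas Oakdale 6.645, Rivermont 3.684, Pinehurst 0.419, Claybrook 3.684, Stonebridge 7.328, Millford 1.587.
Rounding to the nearest integer: Oakdale 7, Rivermont 4, Pinehurst 0, Claybrook 4, Stonebridge 7, Millford 2 (total 24).

Oakdale=7, Rivermont=4, Pinehurst=0, Claybrook=4, Stonebridge=7, Millford=2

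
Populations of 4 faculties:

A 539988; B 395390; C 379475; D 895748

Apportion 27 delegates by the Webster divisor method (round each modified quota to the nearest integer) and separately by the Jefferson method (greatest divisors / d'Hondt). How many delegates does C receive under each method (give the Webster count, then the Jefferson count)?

Webster: A 6, B 5, C 5, D 11.
Jefferson: A 7, B 5, C 4, D 11.
C gets 5 under Webster and 4 under Jefferson.

5 and 4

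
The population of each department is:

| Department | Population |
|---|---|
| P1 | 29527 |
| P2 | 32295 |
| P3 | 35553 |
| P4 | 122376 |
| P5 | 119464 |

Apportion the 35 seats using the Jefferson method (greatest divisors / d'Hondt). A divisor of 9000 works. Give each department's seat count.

P1 3; P2 3; P3 3; P4 13; P5 13

With modified divisor 9000: modified quotas P1 3.281, P2 3.588, P3 3.950, P4 13.597, P5 13.274.
Rounding down: P1 3, P2 3, P3 3, P4 13, P5 13 (total 35).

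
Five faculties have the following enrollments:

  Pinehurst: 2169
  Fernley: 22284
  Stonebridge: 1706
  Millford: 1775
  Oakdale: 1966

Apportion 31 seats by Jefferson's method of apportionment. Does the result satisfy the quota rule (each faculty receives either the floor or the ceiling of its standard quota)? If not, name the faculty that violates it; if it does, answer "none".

Standard quotas: Pinehurst 2.249, Fernley 23.104, Stonebridge 1.769, Millford 1.840, Oakdale 2.038.
Jefferson allocation: Pinehurst 2, Fernley 25, Stonebridge 1, Millford 1, Oakdale 2.
Fernley has quota 23.104 (lower 23, upper 24) but receives 25 — outside the quota interval.

Fernley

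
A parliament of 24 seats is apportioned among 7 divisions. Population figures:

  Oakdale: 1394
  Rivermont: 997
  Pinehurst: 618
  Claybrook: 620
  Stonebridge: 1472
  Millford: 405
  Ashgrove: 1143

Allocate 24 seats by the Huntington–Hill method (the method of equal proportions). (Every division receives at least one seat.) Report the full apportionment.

With divisor 278: modified quotas Oakdale 5.014, Rivermont 3.586, Pinehurst 2.223, Claybrook 2.230, Stonebridge 5.295, Millford 1.457, Ashgrove 4.112.
Geometric-mean thresholds: Oakdale √(5·6)=5.477, Rivermont √(3·4)=3.464, Pinehurst √(2·3)=2.449, Claybrook √(2·3)=2.449, Stonebridge √(5·6)=5.477, Millford √(1·2)=1.414, Ashgrove √(4·5)=4.472.
Each quota rounded against its threshold gives Oakdale 5, Rivermont 4, Pinehurst 2, Claybrook 2, Stonebridge 5, Millford 2, Ashgrove 4 (total 24).

Oakdale: 5, Rivermont: 4, Pinehurst: 2, Claybrook: 2, Stonebridge: 5, Millford: 2, Ashgrove: 4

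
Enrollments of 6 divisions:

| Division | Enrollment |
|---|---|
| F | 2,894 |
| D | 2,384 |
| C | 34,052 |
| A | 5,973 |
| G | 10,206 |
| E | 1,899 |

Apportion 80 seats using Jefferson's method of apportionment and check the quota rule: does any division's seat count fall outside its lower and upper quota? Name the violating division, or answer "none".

Standard quotas: F 4.033, D 3.322, C 47.453, A 8.324, G 14.222, E 2.646.
Jefferson allocation: F 4, D 3, C 49, A 8, G 14, E 2.
C has quota 47.453 (lower 47, upper 48) but receives 49 — outside the quota interval.

C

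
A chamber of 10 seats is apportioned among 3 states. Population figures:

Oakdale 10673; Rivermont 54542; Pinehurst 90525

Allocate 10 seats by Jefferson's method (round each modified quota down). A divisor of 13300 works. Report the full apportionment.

With modified divisor 13300: modified quotas Oakdale 0.802, Rivermont 4.101, Pinehurst 6.806.
Rounding down: Oakdale 0, Rivermont 4, Pinehurst 6 (total 10).

Oakdale 0, Rivermont 4, Pinehurst 6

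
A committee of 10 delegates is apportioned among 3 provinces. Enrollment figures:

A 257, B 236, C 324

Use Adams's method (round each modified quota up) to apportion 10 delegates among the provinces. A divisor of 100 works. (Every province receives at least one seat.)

With modified divisor 100: modified quotas A 2.570, B 2.360, C 3.240.
Rounding up: A 3, B 3, C 4 (total 10).

A: 3; B: 3; C: 4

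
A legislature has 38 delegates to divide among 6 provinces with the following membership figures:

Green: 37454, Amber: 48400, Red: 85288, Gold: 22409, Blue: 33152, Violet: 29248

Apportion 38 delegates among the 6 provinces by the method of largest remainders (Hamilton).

Green 6, Amber 7, Red 13, Gold 3, Blue 5, Violet 4

Standard divisor: 255951 ÷ 38 ≈ 6735.553.
Standard quotas: Green 5.5606, Amber 7.1858, Red 12.6624, Gold 3.3270, Blue 4.9219, Violet 4.3423.
Lower quotas: Green 5, Amber 7, Red 12, Gold 3, Blue 4, Violet 4 (sum 35, leaving 3 seats).
Remainders in descending order: Blue 0.9219, Red 0.6624, Green 0.5606, Violet 0.3423, Gold 0.3270, Amber 0.1858.
Largest remainders: Blue, Red, Green receive the extra seats.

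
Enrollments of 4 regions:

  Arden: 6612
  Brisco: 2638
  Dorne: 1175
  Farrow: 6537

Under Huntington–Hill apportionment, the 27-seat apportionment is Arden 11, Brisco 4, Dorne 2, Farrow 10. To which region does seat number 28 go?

Farrow

Priority for the next seat is population ÷ (√(s·(s+1))).
Priorities: Arden 575.501, Brisco 589.875, Dorne 479.692, Farrow 623.278.
Highest priority: Farrow.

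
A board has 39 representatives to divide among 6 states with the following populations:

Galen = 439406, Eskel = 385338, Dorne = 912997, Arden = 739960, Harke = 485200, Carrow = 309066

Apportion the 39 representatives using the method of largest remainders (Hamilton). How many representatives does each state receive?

Total 3271967; standard divisor 3271967/39 ≈ 83896.59.
Standard quotas: Galen 5.2375, Eskel 4.5930, Dorne 10.8824, Arden 8.8199, Harke 5.7833, Carrow 3.6839.
Lower quotas: Galen 5, Eskel 4, Dorne 10, Arden 8, Harke 5, Carrow 3 (sum 35, leaving 4 seats).
Remainders in descending order: Dorne 0.8824, Arden 0.8199, Harke 0.7833, Carrow 0.6839, Eskel 0.5930, Galen 0.2375.
Largest remainders: Dorne, Arden, Harke, Carrow receive the extra seats.

Galen 5; Eskel 4; Dorne 11; Arden 9; Harke 6; Carrow 4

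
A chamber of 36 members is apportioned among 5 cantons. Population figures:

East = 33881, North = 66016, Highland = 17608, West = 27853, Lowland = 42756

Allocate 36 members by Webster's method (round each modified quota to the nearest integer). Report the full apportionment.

Standard divisor 188114/36 ≈ 5225.389; standard quotas: East 6.484, North 12.634, Highland 3.370, West 5.330, Lowland 8.182.
Rounding to the nearest integer gives 6, 13, 3, 5, 8 = 35 seats, so the divisor must be adjusted.
With modified divisor 5100: modified quotas East 6.643, North 12.944, Highland 3.453, West 5.461, Lowland 8.384.
Rounding to the nearest integer: East 7, North 13, Highland 3, West 5, Lowland 8 (total 36).

East 7, North 13, Highland 3, West 5, Lowland 8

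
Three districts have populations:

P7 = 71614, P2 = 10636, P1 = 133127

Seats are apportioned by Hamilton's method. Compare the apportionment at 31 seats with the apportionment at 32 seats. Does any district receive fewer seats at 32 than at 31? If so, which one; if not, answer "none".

P2

At 31 seats: P7 10, P2 2, P1 19.
At 32 seats: P7 11, P2 1, P1 20.
P2 drops from 2 to 1.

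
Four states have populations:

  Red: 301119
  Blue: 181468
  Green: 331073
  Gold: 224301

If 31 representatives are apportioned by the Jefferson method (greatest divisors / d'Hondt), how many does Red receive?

Standard divisor 1037961/31 ≈ 33482.613; standard quotas: Red 8.993, Blue 5.420, Green 9.888, Gold 6.699.
Rounding down gives 8, 5, 9, 6 = 28 seats, so the divisor must be adjusted.
With modified divisor 31100: modified quotas Red 9.682, Blue 5.835, Green 10.645, Gold 7.212.
Rounding down: Red 9, Blue 5, Green 10, Gold 7 (total 31).
Red receives 9.

9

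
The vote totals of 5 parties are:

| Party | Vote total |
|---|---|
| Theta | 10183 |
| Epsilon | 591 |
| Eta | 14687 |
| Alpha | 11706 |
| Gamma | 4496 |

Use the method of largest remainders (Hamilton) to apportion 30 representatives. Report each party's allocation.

Theta 7, Epsilon 0, Eta 11, Alpha 9, Gamma 3

The standard divisor is 41663/30 ≈ 1388.767.
Standard quotas: Theta 7.3324, Epsilon 0.4256, Eta 10.5756, Alpha 8.4291, Gamma 3.2374.
Lower quotas: Theta 7, Epsilon 0, Eta 10, Alpha 8, Gamma 3 (sum 28, leaving 2 seats).
Remainders in descending order: Eta 0.5756, Alpha 0.4291, Epsilon 0.4256, Theta 0.3324, Gamma 0.2374.
Largest remainders: Eta, Alpha receive the extra seats.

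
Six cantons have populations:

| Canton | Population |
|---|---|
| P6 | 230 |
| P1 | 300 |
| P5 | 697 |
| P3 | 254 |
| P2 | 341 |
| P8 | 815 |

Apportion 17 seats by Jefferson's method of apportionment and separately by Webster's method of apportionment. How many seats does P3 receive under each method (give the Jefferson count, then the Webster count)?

Jefferson: P6 1, P1 2, P5 5, P3 1, P2 2, P8 6.
Webster: P6 1, P1 2, P5 5, P3 2, P2 2, P8 5.
P3 gets 1 under Jefferson and 2 under Webster.

1 and 2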